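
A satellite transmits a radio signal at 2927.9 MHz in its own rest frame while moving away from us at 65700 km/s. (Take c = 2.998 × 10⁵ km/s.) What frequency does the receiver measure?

β = v/c = 65700/299800 = 0.2191.
Relativistic Doppler for frequency: f' = f₀ · √((1 − β)/(1 + β)).
f' = 2927.9 × √(0.7809/1.2191) = 2927.9 × 0.80031 ≈ 2343.2 MHz.

2343.2 MHz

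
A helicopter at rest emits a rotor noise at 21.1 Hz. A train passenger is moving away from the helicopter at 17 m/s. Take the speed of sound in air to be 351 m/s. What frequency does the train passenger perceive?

20.1 Hz

Moving observer, stationary source: f' = f · (v − v_o)/v.
f' = 21.1 × (351 − 17)/351 = 21.1 × 334/351 ≈ 20.1 Hz.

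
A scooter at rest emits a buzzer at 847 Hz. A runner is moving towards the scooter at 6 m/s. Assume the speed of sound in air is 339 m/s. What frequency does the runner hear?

Only the observer moves, toward the source, so f' = f · (v + v_o)/v.
f' = 847 × (339 + 6)/339 = 847 × 345/339 ≈ 862 Hz.

862 Hz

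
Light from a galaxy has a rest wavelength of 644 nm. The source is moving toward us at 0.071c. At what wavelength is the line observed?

Relativistic Doppler for wavelength: λ' = λ₀ · √((1 − β)/(1 + β)).
λ' = 644 × √(0.9290/1.0710) = 644 × 0.93135 ≈ 599.8 nm.

599.8 nm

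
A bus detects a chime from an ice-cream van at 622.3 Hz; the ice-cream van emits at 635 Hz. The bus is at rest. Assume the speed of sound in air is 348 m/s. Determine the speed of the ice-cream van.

f' < f, so the ice-cream van is receding.
f' = f · v/(v + v_s) ⇒ v_s = v · |1 − f/f'|.
v_s = 348 × |1 − 635/622.3| = 348 × 0.02041 ≈ 7.1 m/s.

7.1 m/s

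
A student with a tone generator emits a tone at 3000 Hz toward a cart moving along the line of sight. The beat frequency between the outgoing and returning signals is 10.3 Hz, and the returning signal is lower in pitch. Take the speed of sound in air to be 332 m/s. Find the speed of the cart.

0.57 m/s

Double Doppler shift off a moving reflector: f₂ = f₀ · (v + u)/(v − u) (u > 0 toward emitter).
Returning signal is lower, so f₂ = f₀ − Δf = 3000 − 10.3 = 2989.7 Hz.
Rearranging, u = v · (f₂ − f₀)/(f₂ + f₀) = 332 × -10.3/5989.7 ≈ -0.57 m/s.
So the cart is moving at 0.57 m/s away from the emitter.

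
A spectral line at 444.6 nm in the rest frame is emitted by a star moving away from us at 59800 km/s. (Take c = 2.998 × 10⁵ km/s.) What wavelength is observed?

544.2 nm

β = v/c = 59800/299800 = 0.1995.
Relativistic Doppler for wavelength: λ' = λ₀ · √((1 + β)/(1 − β)).
λ' = 444.6 × √(1.1995/0.8005) = 444.6 × 1.22406 ≈ 544.2 nm.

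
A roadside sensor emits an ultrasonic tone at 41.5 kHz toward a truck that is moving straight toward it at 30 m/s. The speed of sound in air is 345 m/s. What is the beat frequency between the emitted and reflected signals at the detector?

7905 Hz

At the truck (a moving observer), f₁ = f₀ · (v + u)/v = 41.5 × 375/345 ≈ 45.11 kHz.
On reflection it acts as a source moving toward the stationary detector: f₂ = f₁ · v/(v − u) = 45.11 × 345/315 ≈ 49.40 kHz.
Beat frequency (with f₀ = 41500 Hz): |f₂ − f₀| = 2u·f₀/(v − u) = 2 × 30 × 41500/315 ≈ 7905 Hz.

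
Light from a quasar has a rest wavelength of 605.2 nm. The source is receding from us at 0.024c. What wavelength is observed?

619.9 nm

Relativistic Doppler for wavelength: λ' = λ₀ · √((1 + β)/(1 − β)).
λ' = 605.2 × √(1.0240/0.9760) = 605.2 × 1.02430 ≈ 619.9 nm.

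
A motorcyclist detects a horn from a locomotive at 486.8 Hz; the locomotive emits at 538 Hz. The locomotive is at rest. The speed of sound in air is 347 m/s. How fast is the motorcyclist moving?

f' < f, so the motorcyclist is receding.
f' = f · (v − v_o)/v ⇒ v_o = v · |f'/f − 1|.
v_o = 347 × |486.8/538 − 1| = 347 × 0.09517 ≈ 33 m/s.

33 m/s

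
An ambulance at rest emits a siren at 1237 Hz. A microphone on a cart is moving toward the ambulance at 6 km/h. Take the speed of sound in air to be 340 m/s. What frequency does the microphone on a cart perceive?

1243 Hz

6 km/h = 1.667 m/s.
Only the observer moves, toward the source, so f' = f · (v + v_o)/v.
f' = 1237 × (340 + 1.667)/340 = 1237 × 341.67/340 ≈ 1243 Hz.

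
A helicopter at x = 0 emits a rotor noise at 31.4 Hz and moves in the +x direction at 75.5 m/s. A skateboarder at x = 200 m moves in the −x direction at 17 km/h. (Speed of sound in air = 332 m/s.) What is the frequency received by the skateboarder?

17 km/h = 4.722 m/s.
The observer lies on the +x side, so the source is heading toward the observer and the observer is heading toward the source.
Both move, so f' = f · (v + v_o)/(v − v_s).
f' = 31.4 × (332 + 4.722)/(332 − 75.5) = 31.4 × 336.72/256.5 ≈ 41.2 Hz.

41.2 Hz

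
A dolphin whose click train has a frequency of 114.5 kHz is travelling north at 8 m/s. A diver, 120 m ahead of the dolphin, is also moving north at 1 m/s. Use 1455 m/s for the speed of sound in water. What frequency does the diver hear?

115.1 kHz

The diver is ahead, so the dolphin is moving toward it while the diver is moving away from the dolphin.
Both move, so f' = f · (v − v_o)/(v − v_s).
f' = 114.5 × (1455 − 1)/(1455 − 8) = 114.5 × 1454/1447 ≈ 115.1 kHz.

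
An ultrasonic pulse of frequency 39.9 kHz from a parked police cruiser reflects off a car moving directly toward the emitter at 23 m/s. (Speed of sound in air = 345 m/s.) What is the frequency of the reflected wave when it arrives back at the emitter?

45.6 kHz

The car first receives the wave as a moving observer: f₁ = f₀ · (v + u)/v = 39.9 × (345 + 23)/345 ≈ 42.6 kHz.
The reflection then acts as a moving source: f₂ = f₁ · v/(v − u) ≈ 45.6 kHz.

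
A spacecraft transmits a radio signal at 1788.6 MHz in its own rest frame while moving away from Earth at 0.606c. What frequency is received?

885.9 MHz

Relativistic Doppler for frequency: f' = f₀ · √((1 − β)/(1 + β)).
f' = 1788.6 × √(0.3940/1.6060) = 1788.6 × 0.49531 ≈ 885.9 MHz.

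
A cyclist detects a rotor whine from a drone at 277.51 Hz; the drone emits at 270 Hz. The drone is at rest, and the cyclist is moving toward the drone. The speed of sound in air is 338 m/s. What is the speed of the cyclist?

9.4 m/s

f' = f · (v + v_o)/v ⇒ v_o = v · |f'/f − 1|.
v_o = 338 × |277.51/270 − 1| = 338 × 0.02781 ≈ 9.4 m/s.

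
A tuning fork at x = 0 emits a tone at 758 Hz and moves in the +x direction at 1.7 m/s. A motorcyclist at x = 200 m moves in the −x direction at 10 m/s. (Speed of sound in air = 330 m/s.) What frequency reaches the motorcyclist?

785 Hz

The observer lies on the +x side, so the source is heading toward the observer and the observer is heading toward the source.
Both move, so f' = f · (v + v_o)/(v − v_s).
f' = 758 × (330 + 10)/(330 − 1.7) = 758 × 340/328.3 ≈ 785 Hz.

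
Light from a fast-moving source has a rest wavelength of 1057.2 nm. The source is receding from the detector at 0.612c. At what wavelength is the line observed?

2154.9 nm

Relativistic Doppler for wavelength: λ' = λ₀ · √((1 + β)/(1 − β)).
λ' = 1057.2 × √(1.6120/0.3880) = 1057.2 × 2.03829 ≈ 2154.9 nm.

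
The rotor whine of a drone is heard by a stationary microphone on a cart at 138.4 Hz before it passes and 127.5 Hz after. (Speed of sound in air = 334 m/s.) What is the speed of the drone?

f₁/f₂ = (v + v_s)/(v − v_s), so v_s = v · (f₁ − f₂)/(f₁ + f₂).
v_s = 334 × (138.4 − 127.5)/(138.4 + 127.5) = 334 × 10.9/265.9 ≈ 13.7 m/s.

13.7 m/s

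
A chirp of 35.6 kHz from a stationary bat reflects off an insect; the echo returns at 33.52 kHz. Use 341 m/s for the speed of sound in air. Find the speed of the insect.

10.3 m/s

Double Doppler shift off a moving reflector: f₂ = f₀ · (v + u)/(v − u) (u > 0 toward emitter).
Rearranging, u = v · (f₂ − f₀)/(f₂ + f₀) = 341 × -2.08/69.12 ≈ -10.3 m/s.
So the insect is moving at 10.3 m/s away from the emitter.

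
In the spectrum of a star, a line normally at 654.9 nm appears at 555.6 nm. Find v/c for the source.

λ'/λ₀ = 0.8484 < 1 (blueshift), so the source is approaching.
λ'/λ₀ = √((1 − β)/(1 + β)) for an approaching source ⇒ β = (1 − r²)/(1 + r²) with r = λ'/λ₀.
β = (1 − 0.7197)/(1 + 0.7197) ≈ 0.163.

0.163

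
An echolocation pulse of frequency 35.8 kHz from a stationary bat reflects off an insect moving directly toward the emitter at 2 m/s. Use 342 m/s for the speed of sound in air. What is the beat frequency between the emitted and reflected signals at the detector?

421 Hz

The insect first receives the wave as a moving observer: f₁ = f₀ · (v + u)/v = 35.8 × (342 + 2)/342 ≈ 36.009 kHz.
On reflection it acts as a source moving toward the stationary detector: f₂ = f₁ · v/(v − u) = 36.009 × 342/340 ≈ 36.221 kHz.
Beat frequency (with f₀ = 35800 Hz): |f₂ − f₀| = 2u·f₀/(v − u) = 2 × 2 × 35800/340 ≈ 421 Hz.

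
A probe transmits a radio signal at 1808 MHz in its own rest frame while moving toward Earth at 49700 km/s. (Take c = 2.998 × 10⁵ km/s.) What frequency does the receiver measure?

2137.3 MHz

β = v/c = 49700/299800 = 0.1658.
Relativistic Doppler for frequency: f' = f₀ · √((1 + β)/(1 − β)).
f' = 1808 × √(1.1658/0.8342) = 1808 × 1.18213 ≈ 2137.3 MHz.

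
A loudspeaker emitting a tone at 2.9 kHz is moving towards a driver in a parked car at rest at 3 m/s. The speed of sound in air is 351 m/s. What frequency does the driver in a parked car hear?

Only the source moves, toward the listener, so f' = f · v/(v − v_s).
f' = 2.9 × 351/(351 − 3) = 2.9 × 351/348 ≈ 2.92 kHz.

2.92 kHz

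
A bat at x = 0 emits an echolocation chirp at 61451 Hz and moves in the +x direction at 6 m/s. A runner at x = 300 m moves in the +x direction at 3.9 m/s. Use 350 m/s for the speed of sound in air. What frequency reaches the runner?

The observer lies on the +x side, so the source is heading toward the observer and the observer is heading away from the source.
Both move, so f' = f · (v − v_o)/(v − v_s).
f' = 61451 × (350 − 3.9)/(350 − 6) = 61451 × 346.1/344 ≈ 61826 Hz.

61826 Hz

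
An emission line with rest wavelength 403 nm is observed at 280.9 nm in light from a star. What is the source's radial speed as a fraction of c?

0.346c

λ'/λ₀ = 0.6970 < 1 (blueshift), so the source is approaching.
λ'/λ₀ = √((1 − β)/(1 + β)) for an approaching source ⇒ β = (1 − r²)/(1 + r²) with r = λ'/λ₀.
β = (1 − 0.4858)/(1 + 0.4858) ≈ 0.346.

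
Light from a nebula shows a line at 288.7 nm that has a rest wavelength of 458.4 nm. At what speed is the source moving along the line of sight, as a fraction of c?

0.432c

λ'/λ₀ = 0.6298 < 1 (blueshift), so the source is approaching.
λ'/λ₀ = √((1 − β)/(1 + β)) for an approaching source ⇒ β = (1 − r²)/(1 + r²) with r = λ'/λ₀.
β = (1 − 0.3966)/(1 + 0.3966) ≈ 0.432.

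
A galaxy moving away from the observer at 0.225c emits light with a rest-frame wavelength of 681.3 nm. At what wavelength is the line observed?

Relativistic Doppler for wavelength: λ' = λ₀ · √((1 + β)/(1 − β)).
λ' = 681.3 × √(1.2250/0.7750) = 681.3 × 1.25724 ≈ 856.6 nm.

856.6 nm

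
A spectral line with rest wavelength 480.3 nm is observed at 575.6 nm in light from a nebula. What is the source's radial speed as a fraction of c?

0.179

λ'/λ₀ = 1.1984 > 1 (redshift), so the source is receding.
λ'/λ₀ = √((1 + β)/(1 − β)) for a receding source ⇒ β = (r² − 1)/(r² + 1) with r = λ'/λ₀.
β = (1.4362 − 1)/(1.4362 + 1) ≈ 0.179.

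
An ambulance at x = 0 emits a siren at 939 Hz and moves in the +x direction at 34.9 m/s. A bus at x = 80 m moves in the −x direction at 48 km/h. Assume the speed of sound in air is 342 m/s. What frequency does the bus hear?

48 km/h = 13.33 m/s.
The observer lies on the +x side, so the source is heading toward the observer and the observer is heading toward the source.
Both move, so f' = f · (v + v_o)/(v − v_s).
f' = 939 × (342 + 13.33)/(342 − 34.9) = 939 × 355.33/307.1 ≈ 1086 Hz.

1086 Hz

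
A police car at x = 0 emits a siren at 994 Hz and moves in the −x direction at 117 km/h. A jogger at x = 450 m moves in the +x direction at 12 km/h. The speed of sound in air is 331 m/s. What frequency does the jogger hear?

117 km/h = 32.5 m/s; 12 km/h = 3.333 m/s.
The observer lies on the +x side, so the source is heading away from the observer and the observer is heading away from the source.
General Doppler shift: f' = f · (v − v_o)/(v + v_s).
f' = 994 × (331 − 3.333)/(331 + 32.5) = 994 × 327.67/363.5 ≈ 896 Hz.

896 Hz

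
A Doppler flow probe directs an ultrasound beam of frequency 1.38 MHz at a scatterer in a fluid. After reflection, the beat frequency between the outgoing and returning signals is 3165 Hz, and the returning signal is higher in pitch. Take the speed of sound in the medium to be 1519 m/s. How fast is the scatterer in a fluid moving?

1.74 m/s

Double Doppler shift off a moving reflector: f₂ = f₀ · (v + u)/(v − u) (u > 0 toward emitter).
Returning signal is higher, so f₂ = f₀ + Δf = 1380000 + 3165 = 1383165 Hz.
Rearranging, u = v · (f₂ − f₀)/(f₂ + f₀) = 1519 × 3165/2763165 ≈ 1.74 m/s.
So the scatterer in a fluid is moving at 1.74 m/s toward the emitter.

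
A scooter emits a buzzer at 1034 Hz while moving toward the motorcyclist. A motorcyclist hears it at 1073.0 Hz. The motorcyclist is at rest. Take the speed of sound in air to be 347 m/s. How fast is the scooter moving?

f' = f · v/(v − v_s) ⇒ v_s = v · |1 − f/f'|.
v_s = 347 × |1 − 1034/1073.0| = 347 × 0.03635 ≈ 12.6 m/s.

12.6 m/s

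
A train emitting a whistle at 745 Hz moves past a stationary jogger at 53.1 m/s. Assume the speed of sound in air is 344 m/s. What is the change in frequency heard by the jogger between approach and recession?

236 Hz

Approaching: f₁ = f · v/(v − v_s) = 745 × 344/290.9 ≈ 881 Hz.
Receding: f₂ = f · v/(v + v_s) = 745 × 344/397.1 ≈ 645 Hz.
Drop: f₁ − f₂ = 2f·v·v_s/(v² − v_s²) = 2 × 745 × 344 × 53.1/(344² − 53.1²) ≈ 236 Hz.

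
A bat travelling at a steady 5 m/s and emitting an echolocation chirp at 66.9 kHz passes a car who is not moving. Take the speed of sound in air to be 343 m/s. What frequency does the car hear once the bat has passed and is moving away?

65.9 kHz

Receding: f₂ = f · v/(v + v_s) = 66.9 × 343/348 ≈ 65.9 kHz.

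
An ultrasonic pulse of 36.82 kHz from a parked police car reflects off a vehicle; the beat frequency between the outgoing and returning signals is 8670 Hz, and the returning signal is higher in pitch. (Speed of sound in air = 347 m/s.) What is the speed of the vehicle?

Double Doppler shift off a moving reflector: f₂ = f₀ · (v + u)/(v − u) (u > 0 toward emitter).
Returning signal is higher, so f₂ = f₀ + Δf = 36820 + 8670 = 45490 Hz.
Rearranging, u = v · (f₂ − f₀)/(f₂ + f₀) = 347 × 8670/82310 ≈ 37 m/s.
So the vehicle is moving at 37 m/s toward the emitter.

37 m/s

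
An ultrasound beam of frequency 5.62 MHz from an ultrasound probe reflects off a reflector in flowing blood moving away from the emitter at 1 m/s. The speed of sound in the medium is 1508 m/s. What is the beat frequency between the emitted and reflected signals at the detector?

The reflector in flowing blood first receives the wave as a moving observer: f₁ = f₀ · (v − u)/v = 5.62 × (1508 − 1)/1508 ≈ 5.61627 MHz.
The reflection then acts as a moving source: f₂ = f₁ · v/(v + u) ≈ 5.61255 MHz.
Beat frequency (with f₀ = 5620000 Hz): |f₂ − f₀| = 2u·f₀/(v + u) = 2 × 1 × 5620000/1509 ≈ 7449 Hz.

7449 Hz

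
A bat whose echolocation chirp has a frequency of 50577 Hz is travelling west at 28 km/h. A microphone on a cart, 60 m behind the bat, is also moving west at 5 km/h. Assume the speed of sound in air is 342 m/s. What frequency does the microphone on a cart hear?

49653 Hz

28 km/h = 7.778 m/s; 5 km/h = 1.389 m/s.
The microphone on a cart is behind, so the bat is moving away from it while the microphone on a cart is moving toward the bat.
With source receding and observer approaching, f' = f · (v + v_o)/(v + v_s).
f' = 50577 × (342 + 1.389)/(342 + 7.778) = 50577 × 343.39/349.78 ≈ 49653 Hz.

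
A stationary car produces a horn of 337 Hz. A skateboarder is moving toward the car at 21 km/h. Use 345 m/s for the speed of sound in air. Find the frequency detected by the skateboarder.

343 Hz

21 km/h = 5.833 m/s.
Moving observer, stationary source: f' = f · (v + v_o)/v.
f' = 337 × (345 + 5.833)/345 = 337 × 350.83/345 ≈ 343 Hz.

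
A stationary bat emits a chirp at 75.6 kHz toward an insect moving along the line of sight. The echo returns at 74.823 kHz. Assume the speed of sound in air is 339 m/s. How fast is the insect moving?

Double Doppler shift off a moving reflector: f₂ = f₀ · (v + u)/(v − u) (u > 0 toward emitter).
Rearranging, u = v · (f₂ − f₀)/(f₂ + f₀) = 339 × -0.777/150.423 ≈ -1.75 m/s.
So the insect is moving at 1.75 m/s away from the emitter.

1.75 m/s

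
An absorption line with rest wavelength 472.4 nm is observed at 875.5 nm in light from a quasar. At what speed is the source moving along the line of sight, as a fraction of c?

λ'/λ₀ = 1.8533 > 1 (redshift), so the source is receding.
λ'/λ₀ = √((1 + β)/(1 − β)) for a receding source ⇒ β = (r² − 1)/(r² + 1) with r = λ'/λ₀.
β = (3.4347 − 1)/(3.4347 + 1) ≈ 0.549.

0.549c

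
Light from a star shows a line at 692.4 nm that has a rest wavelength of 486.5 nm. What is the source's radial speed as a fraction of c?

0.339

λ'/λ₀ = 1.4232 > 1 (redshift), so the source is receding.
λ'/λ₀ = √((1 + β)/(1 − β)) for a receding source ⇒ β = (r² − 1)/(r² + 1) with r = λ'/λ₀.
β = (2.0256 − 1)/(2.0256 + 1) ≈ 0.339.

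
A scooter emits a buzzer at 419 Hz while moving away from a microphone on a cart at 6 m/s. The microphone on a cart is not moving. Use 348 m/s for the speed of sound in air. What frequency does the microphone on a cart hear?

Moving source, stationary observer: f' = f · v/(v + v_s) since the source is receding.
f' = 419 × 348/(348 + 6) = 419 × 348/354 ≈ 412 Hz.

412 Hz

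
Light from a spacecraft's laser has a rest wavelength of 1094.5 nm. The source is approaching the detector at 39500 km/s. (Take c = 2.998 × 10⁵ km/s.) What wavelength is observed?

958.7 nm

β = v/c = 39500/299800 = 0.1318.
Relativistic Doppler for wavelength: λ' = λ₀ · √((1 − β)/(1 + β)).
λ' = 1094.5 × √(0.8682/1.1318) = 1094.5 × 0.87588 ≈ 958.7 nm.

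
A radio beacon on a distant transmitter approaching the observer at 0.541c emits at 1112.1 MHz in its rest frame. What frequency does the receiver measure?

2037.7 MHz

Relativistic Doppler for frequency: f' = f₀ · √((1 + β)/(1 − β)).
f' = 1112.1 × √(1.5410/0.4590) = 1112.1 × 1.83229 ≈ 2037.7 MHz.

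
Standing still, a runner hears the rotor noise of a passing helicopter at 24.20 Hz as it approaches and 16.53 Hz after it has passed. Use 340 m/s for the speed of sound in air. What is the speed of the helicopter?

f₁/f₂ = (v + v_s)/(v − v_s), so v_s = v · (f₁ − f₂)/(f₁ + f₂).
v_s = 340 × (24.20 − 16.53)/(24.20 + 16.53) = 340 × 7.67/40.73 ≈ 64 m/s.

64 m/s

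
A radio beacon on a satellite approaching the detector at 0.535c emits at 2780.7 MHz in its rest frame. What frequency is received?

Relativistic Doppler for frequency: f' = f₀ · √((1 + β)/(1 − β)).
f' = 2780.7 × √(1.5350/0.4650) = 2780.7 × 1.81689 ≈ 5052.2 MHz.

5052.2 MHz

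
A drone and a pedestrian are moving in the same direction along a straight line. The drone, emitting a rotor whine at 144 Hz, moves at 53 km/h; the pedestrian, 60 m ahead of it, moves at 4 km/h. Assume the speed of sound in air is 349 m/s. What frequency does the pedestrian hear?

53 km/h = 14.72 m/s; 4 km/h = 1.111 m/s.
The pedestrian is ahead, so the drone is moving toward it while the pedestrian is moving away from the drone.
General Doppler shift: f' = f · (v − v_o)/(v − v_s).
f' = 144 × (349 − 1.111)/(349 − 14.72) = 144 × 347.89/334.28 ≈ 150 Hz.

150 Hz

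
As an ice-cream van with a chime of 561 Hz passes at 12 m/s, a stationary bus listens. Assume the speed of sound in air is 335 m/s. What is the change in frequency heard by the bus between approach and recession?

Approaching: f₁ = f · v/(v − v_s) = 561 × 335/323 ≈ 581.8 Hz.
Receding: f₂ = f · v/(v + v_s) = 561 × 335/347 ≈ 541.6 Hz.
Drop: f₁ − f₂ = 2f·v·v_s/(v² − v_s²) = 2 × 561 × 335 × 12/(335² − 12²) ≈ 40.2 Hz.

40.2 Hz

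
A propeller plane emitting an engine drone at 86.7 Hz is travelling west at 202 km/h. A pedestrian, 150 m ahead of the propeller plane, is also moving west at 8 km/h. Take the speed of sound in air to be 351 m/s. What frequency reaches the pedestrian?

202 km/h = 56.11 m/s; 8 km/h = 2.222 m/s.
The pedestrian is ahead, so the propeller plane is moving toward it while the pedestrian is moving away from the propeller plane.
General Doppler shift: f' = f · (v − v_o)/(v − v_s).
f' = 86.7 × (351 − 2.222)/(351 − 56.11) = 86.7 × 348.78/294.89 ≈ 103 Hz.

103 Hz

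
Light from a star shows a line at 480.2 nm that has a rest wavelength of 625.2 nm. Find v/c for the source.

0.258c

λ'/λ₀ = 0.7681 < 1 (blueshift), so the source is approaching.
λ'/λ₀ = √((1 − β)/(1 + β)) for an approaching source ⇒ β = (1 − r²)/(1 + r²) with r = λ'/λ₀.
β = (1 − 0.5899)/(1 + 0.5899) ≈ 0.258.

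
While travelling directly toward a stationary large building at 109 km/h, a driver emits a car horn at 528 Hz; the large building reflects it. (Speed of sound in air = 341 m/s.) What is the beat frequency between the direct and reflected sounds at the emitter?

109 km/h = 30.28 m/s.
The large building receives the sound from a moving source: f₁ = f₀ · v/(v − v_e) = 528 × 341/310.72 ≈ 579.5 Hz.
On the return leg the driver is a moving observer: f₂ = f₁ · (v + v_e)/v = 579.5 × 371.28/341 ≈ 630.9 Hz.
Equivalently f₂ = f₀ · (v + v_e)/(v − v_e).
Beat against the emitted tone: |f₂ − f₀| = 2v_e·f₀/(v − v_e) = 2 × 30.28 × 528/310.72 ≈ 103 Hz.

103 Hz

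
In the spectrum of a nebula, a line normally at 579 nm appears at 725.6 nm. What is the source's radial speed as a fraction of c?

λ'/λ₀ = 1.2532 > 1 (redshift), so the source is receding.
λ'/λ₀ = √((1 + β)/(1 − β)) for a receding source ⇒ β = (r² − 1)/(r² + 1) with r = λ'/λ₀.
β = (1.5705 − 1)/(1.5705 + 1) ≈ 0.222.

0.222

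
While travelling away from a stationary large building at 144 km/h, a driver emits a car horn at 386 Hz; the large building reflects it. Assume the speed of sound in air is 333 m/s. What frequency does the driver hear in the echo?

303 Hz

144 km/h = 40 m/s.
The large building receives the sound from a moving source: f₁ = f₀ · v/(v + v_e) = 386 × 333/373 ≈ 345 Hz.
On the return leg the driver is a moving observer: f₂ = f₁ · (v − v_e)/v = 345 × 293/333 ≈ 303 Hz.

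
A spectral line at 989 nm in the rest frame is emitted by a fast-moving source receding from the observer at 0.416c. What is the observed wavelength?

1540.0 nm

Relativistic Doppler for wavelength: λ' = λ₀ · √((1 + β)/(1 − β)).
λ' = 989 × √(1.4160/0.5840) = 989 × 1.55713 ≈ 1540.0 nm.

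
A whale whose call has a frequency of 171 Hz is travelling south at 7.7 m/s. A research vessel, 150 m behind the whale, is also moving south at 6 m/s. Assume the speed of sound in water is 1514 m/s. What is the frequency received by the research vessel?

171 Hz

The research vessel is behind, so the whale is moving away from it while the research vessel is moving toward the whale.
Both move, so f' = f · (v + v_o)/(v + v_s).
f' = 171 × (1514 + 6)/(1514 + 7.7) = 171 × 1520/1521.7 ≈ 171 Hz.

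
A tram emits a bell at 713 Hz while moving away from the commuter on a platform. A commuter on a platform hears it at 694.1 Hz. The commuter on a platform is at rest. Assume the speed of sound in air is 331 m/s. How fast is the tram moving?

9.0 m/s

f' = f · v/(v + v_s) ⇒ v_s = v · |1 − f/f'|.
v_s = 331 × |1 − 713/694.1| = 331 × 0.02723 ≈ 9.0 m/s.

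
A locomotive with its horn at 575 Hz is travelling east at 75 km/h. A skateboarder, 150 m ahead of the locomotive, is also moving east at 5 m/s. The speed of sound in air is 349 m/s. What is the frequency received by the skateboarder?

603 Hz

75 km/h = 20.83 m/s.
The skateboarder is ahead, so the locomotive is moving toward it while the skateboarder is moving away from the locomotive.
With source approaching and observer receding, f' = f · (v − v_o)/(v − v_s).
f' = 575 × (349 − 5)/(349 − 20.83) = 575 × 344/328.17 ≈ 603 Hz.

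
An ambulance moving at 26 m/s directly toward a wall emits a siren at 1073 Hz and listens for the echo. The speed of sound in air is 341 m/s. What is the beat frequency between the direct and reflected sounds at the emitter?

The wall receives the sound from a moving source: f₁ = f₀ · v/(v − v_e) = 1073 × 341/315 ≈ 1161.6 Hz.
On the return leg the ambulance is a moving observer: f₂ = f₁ · (v + v_e)/v = 1161.6 × 367/341 ≈ 1250.1 Hz.
Equivalently f₂ = f₀ · (v + v_e)/(v − v_e).
Beat against the emitted tone: |f₂ − f₀| = 2v_e·f₀/(v − v_e) = 2 × 26 × 1073/315 ≈ 177 Hz.

177 Hz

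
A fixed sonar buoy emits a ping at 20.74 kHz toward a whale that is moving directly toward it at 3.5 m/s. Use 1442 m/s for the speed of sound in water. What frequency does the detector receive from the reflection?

The whale first receives the wave as a moving observer: f₁ = f₀ · (v + u)/v = 20.74 × (1442 + 3.5)/1442 ≈ 20.8 kHz.
The reflection then acts as a moving source: f₂ = f₁ · v/(v − u) ≈ 20.8 kHz.
Equivalently f₂ = f₀ · (v + u)/(v − u).

20.8 kHz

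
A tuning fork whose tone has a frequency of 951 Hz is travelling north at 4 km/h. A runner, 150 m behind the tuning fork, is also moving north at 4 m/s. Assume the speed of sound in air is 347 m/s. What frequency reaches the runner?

959 Hz

4 km/h = 1.111 m/s.
The runner is behind, so the tuning fork is moving away from it while the runner is moving toward the tuning fork.
With source receding and observer approaching, f' = f · (v + v_o)/(v + v_s).
f' = 951 × (347 + 4)/(347 + 1.111) = 951 × 351/348.11 ≈ 959 Hz.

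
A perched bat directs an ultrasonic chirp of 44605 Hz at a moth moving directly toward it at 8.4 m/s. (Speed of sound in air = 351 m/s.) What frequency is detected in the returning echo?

46792 Hz

At the moth (a moving observer), f₁ = f₀ · (v + u)/v = 44605 × 359.4/351 ≈ 45672 Hz.
The reflection then acts as a moving source: f₂ = f₁ · v/(v − u) ≈ 46792 Hz.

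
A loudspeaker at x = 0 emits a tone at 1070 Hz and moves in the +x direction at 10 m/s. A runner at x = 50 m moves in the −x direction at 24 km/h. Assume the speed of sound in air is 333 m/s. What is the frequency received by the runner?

1125 Hz

24 km/h = 6.667 m/s.
The observer lies on the +x side, so the source is heading toward the observer and the observer is heading toward the source.
General Doppler shift: f' = f · (v + v_o)/(v − v_s).
f' = 1070 × (333 + 6.667)/(333 − 10) = 1070 × 339.67/323 ≈ 1125 Hz.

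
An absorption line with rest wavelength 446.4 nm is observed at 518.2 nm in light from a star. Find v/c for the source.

λ'/λ₀ = 1.1608 > 1 (redshift), so the source is receding.
λ'/λ₀ = √((1 + β)/(1 − β)) for a receding source ⇒ β = (r² − 1)/(r² + 1) with r = λ'/λ₀.
β = (1.3476 − 1)/(1.3476 + 1) ≈ 0.148.

0.148c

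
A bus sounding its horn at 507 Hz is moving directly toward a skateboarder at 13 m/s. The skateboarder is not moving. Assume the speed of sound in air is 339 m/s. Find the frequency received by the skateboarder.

527 Hz

Moving source, stationary observer: f' = f · v/(v − v_s) since the source is approaching.
f' = 507 × 339/(339 − 13) = 507 × 339/326 ≈ 527 Hz.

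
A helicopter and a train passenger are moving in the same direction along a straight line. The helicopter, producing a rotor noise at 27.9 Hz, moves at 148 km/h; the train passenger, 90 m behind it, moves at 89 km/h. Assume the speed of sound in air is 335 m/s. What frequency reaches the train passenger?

148 km/h = 41.11 m/s; 89 km/h = 24.72 m/s.
The train passenger is behind, so the helicopter is moving away from it while the train passenger is moving toward the helicopter.
Both move, so f' = f · (v + v_o)/(v + v_s).
f' = 27.9 × (335 + 24.72)/(335 + 41.11) = 27.9 × 359.72/376.11 ≈ 26.7 Hz.

26.7 Hz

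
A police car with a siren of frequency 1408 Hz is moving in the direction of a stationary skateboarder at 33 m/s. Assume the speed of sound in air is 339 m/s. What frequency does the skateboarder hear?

With the source moving toward a stationary observer, f' = f · v/(v − v_s).
f' = 1408 × 339/(339 − 33) = 1408 × 339/306 ≈ 1560 Hz.

1560 Hz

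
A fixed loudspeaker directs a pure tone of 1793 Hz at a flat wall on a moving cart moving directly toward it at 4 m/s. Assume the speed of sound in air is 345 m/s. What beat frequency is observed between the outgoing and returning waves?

42.1 Hz

At the flat wall on a moving cart (a moving observer), f₁ = f₀ · (v + u)/v = 1793 × 349/345 ≈ 1813.8 Hz.
On reflection it acts as a source moving toward the stationary detector: f₂ = f₁ · v/(v − u) = 1813.8 × 345/341 ≈ 1835.1 Hz.
Equivalently f₂ = f₀ · (v + u)/(v − u).
Beat frequency: |f₂ − f₀| = 2u·f₀/(v − u) = 2 × 4 × 1793/341 ≈ 42.1 Hz.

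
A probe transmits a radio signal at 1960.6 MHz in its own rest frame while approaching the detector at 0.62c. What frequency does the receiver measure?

Relativistic Doppler for frequency: f' = f₀ · √((1 + β)/(1 − β)).
f' = 1960.6 × √(1.6200/0.3800) = 1960.6 × 2.06474 ≈ 4048.1 MHz.

4048.1 MHz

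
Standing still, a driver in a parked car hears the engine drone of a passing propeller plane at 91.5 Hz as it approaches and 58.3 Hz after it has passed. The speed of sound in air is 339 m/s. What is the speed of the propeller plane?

f₁/f₂ = (v + v_s)/(v − v_s), so v_s = v · (f₁ − f₂)/(f₁ + f₂).
v_s = 339 × (91.5 − 58.3)/(91.5 + 58.3) = 339 × 33.2/149.8 ≈ 75 m/s.

75 m/s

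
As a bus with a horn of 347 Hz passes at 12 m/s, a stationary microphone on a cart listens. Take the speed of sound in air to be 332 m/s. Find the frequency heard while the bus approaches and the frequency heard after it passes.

Approaching: f₁ = f · v/(v − v_s) = 347 × 332/320 ≈ 360 Hz.
Receding: f₂ = f · v/(v + v_s) = 347 × 332/344 ≈ 335 Hz.

360 Hz approaching; 335 Hz receding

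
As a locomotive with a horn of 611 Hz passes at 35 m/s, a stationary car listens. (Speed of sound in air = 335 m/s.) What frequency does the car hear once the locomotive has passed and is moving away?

553 Hz

Receding: f₂ = f · v/(v + v_s) = 611 × 335/370 ≈ 553 Hz.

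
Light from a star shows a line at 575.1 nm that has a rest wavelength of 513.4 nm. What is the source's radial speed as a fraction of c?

λ'/λ₀ = 1.1202 > 1 (redshift), so the source is receding.
λ'/λ₀ = √((1 + β)/(1 − β)) for a receding source ⇒ β = (r² − 1)/(r² + 1) with r = λ'/λ₀.
β = (1.2548 − 1)/(1.2548 + 1) ≈ 0.113.

0.113c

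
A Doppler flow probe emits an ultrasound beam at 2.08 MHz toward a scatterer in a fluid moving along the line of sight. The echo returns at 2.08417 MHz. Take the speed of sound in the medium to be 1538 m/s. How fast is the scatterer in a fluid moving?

Double Doppler shift off a moving reflector: f₂ = f₀ · (v + u)/(v − u) (u > 0 toward emitter).
Rearranging, u = v · (f₂ − f₀)/(f₂ + f₀) = 1538 × 0.00417/4.16417 ≈ 1.54 m/s.
So the scatterer in a fluid is moving at 1.54 m/s toward the emitter.

1.54 m/s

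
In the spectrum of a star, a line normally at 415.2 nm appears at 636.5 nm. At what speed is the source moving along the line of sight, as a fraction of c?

0.403

λ'/λ₀ = 1.5330 > 1 (redshift), so the source is receding.
λ'/λ₀ = √((1 + β)/(1 − β)) for a receding source ⇒ β = (r² − 1)/(r² + 1) with r = λ'/λ₀.
β = (2.3501 − 1)/(2.3501 + 1) ≈ 0.403.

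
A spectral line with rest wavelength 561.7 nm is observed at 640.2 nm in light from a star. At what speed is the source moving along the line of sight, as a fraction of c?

λ'/λ₀ = 1.1398 > 1 (redshift), so the source is receding.
λ'/λ₀ = √((1 + β)/(1 − β)) for a receding source ⇒ β = (r² − 1)/(r² + 1) with r = λ'/λ₀.
β = (1.2990 − 1)/(1.2990 + 1) ≈ 0.130.

0.130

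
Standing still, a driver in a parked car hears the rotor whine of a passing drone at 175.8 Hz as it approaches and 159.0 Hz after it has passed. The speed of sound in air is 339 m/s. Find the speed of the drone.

f₁/f₂ = (v + v_s)/(v − v_s), so v_s = v · (f₁ − f₂)/(f₁ + f₂).
v_s = 339 × (175.8 − 159.0)/(175.8 + 159.0) = 339 × 16.8/334.8 ≈ 17.0 m/s.

17.0 m/s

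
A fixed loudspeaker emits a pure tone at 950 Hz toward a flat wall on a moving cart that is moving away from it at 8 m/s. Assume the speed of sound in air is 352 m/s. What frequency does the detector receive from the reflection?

At the flat wall on a moving cart (a moving observer), f₁ = f₀ · (v − u)/v = 950 × 344/352 ≈ 928 Hz.
The reflection then acts as a moving source: f₂ = f₁ · v/(v + u) ≈ 908 Hz.

908 Hz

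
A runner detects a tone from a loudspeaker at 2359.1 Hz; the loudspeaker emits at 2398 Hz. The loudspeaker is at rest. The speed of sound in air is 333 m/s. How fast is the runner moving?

f' < f, so the runner is receding.
f' = f · (v − v_o)/v ⇒ v_o = v · |f'/f − 1|.
v_o = 333 × |2359.1/2398 − 1| = 333 × 0.01622 ≈ 5.4 m/s.

5.4 m/s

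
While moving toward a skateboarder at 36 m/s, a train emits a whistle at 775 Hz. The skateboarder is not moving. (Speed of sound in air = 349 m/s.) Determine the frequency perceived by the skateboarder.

864 Hz

With the source moving toward a stationary observer, f' = f · v/(v − v_s).
f' = 775 × 349/(349 − 36) = 775 × 349/313 ≈ 864 Hz.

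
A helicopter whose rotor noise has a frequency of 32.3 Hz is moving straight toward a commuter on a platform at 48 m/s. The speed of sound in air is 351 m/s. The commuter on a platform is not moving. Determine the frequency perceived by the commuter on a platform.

Moving source, stationary observer: f' = f · v/(v − v_s) since the source is approaching.
f' = 32.3 × 351/(351 − 48) = 32.3 × 351/303 ≈ 37.4 Hz.

37.4 Hz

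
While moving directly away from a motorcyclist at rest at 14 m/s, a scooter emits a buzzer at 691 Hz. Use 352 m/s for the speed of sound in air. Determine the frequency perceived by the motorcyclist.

665 Hz

Only the source moves, away from the listener, so f' = f · v/(v + v_s).
f' = 691 × 352/(352 + 14) = 691 × 352/366 ≈ 665 Hz.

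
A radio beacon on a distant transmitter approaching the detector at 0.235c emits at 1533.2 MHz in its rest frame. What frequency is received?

1948.1 MHz

Relativistic Doppler for frequency: f' = f₀ · √((1 + β)/(1 − β)).
f' = 1533.2 × √(1.2350/0.7650) = 1533.2 × 1.27058 ≈ 1948.1 MHz.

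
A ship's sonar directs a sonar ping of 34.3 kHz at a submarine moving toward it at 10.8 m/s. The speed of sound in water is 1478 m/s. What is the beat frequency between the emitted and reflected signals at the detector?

At the submarine (a moving observer), f₁ = f₀ · (v + u)/v = 34.3 × 1488.8/1478 ≈ 34.551 kHz.
The reflection then acts as a moving source: f₂ = f₁ · v/(v − u) ≈ 34.805 kHz.
Equivalently f₂ = f₀ · (v + u)/(v − u).
Beat frequency (with f₀ = 34300 Hz): |f₂ − f₀| = 2u·f₀/(v − u) = 2 × 10.8 × 34300/1467.2 ≈ 505 Hz.

505 Hz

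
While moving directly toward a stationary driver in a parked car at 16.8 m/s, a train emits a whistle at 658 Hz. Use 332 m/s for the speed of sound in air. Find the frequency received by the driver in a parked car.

693 Hz

Only the source moves, toward the listener, so f' = f · v/(v − v_s).
f' = 658 × 332/(332 − 16.8) = 658 × 332/315.2 ≈ 693 Hz.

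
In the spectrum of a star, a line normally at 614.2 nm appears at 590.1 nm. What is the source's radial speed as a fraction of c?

λ'/λ₀ = 0.9608 < 1 (blueshift), so the source is approaching.
λ'/λ₀ = √((1 − β)/(1 + β)) for an approaching source ⇒ β = (1 − r²)/(1 + r²) with r = λ'/λ₀.
β = (1 − 0.9231)/(1 + 0.9231) ≈ 0.040.

0.040c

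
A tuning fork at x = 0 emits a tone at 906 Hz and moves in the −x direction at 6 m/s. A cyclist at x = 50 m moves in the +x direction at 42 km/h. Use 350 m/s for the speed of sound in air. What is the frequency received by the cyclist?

42 km/h = 11.67 m/s.
The observer lies on the +x side, so the source is heading away from the observer and the observer is heading away from the source.
With source receding and observer receding, f' = f · (v − v_o)/(v + v_s).
f' = 906 × (350 − 11.67)/(350 + 6) = 906 × 338.33/356 ≈ 861 Hz.

861 Hz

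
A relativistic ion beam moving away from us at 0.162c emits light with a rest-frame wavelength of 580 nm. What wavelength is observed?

683.0 nm

Relativistic Doppler for wavelength: λ' = λ₀ · √((1 + β)/(1 − β)).
λ' = 580 × √(1.1620/0.8380) = 580 × 1.17755 ≈ 683.0 nm.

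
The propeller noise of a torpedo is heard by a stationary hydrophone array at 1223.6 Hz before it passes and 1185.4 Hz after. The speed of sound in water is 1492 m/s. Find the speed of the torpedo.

23.7 m/s

f₁/f₂ = (v + v_s)/(v − v_s), so v_s = v · (f₁ − f₂)/(f₁ + f₂).
v_s = 1492 × (1223.6 − 1185.4)/(1223.6 + 1185.4) = 1492 × 38.2/2409.0 ≈ 23.7 m/s.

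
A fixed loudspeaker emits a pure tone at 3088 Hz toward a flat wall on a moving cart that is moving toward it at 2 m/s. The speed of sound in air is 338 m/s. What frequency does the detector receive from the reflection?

3125 Hz

At the flat wall on a moving cart (a moving observer), f₁ = f₀ · (v + u)/v = 3088 × 340/338 ≈ 3106 Hz.
On reflection it acts as a source moving toward the stationary detector: f₂ = f₁ · v/(v − u) = 3106 × 338/336 ≈ 3125 Hz.
Equivalently f₂ = f₀ · (v + u)/(v − u).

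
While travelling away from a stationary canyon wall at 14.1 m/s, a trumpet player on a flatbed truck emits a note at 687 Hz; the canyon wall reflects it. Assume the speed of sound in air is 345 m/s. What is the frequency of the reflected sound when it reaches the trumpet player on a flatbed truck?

The canyon wall receives the sound from a moving source: f₁ = f₀ · v/(v + v_e) = 687 × 345/359.1 ≈ 660 Hz.
On the return leg the trumpet player on a flatbed truck is a moving observer: f₂ = f₁ · (v − v_e)/v = 660 × 330.9/345 ≈ 633 Hz.
Equivalently f₂ = f₀ · (v − v_e)/(v + v_e).

633 Hz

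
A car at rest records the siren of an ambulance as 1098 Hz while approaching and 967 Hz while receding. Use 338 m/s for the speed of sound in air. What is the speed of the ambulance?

21.4 m/s

f₁/f₂ = (v + v_s)/(v − v_s), so v_s = v · (f₁ − f₂)/(f₁ + f₂).
v_s = 338 × (1098 − 967)/(1098 + 967) = 338 × 131/2065 ≈ 21.4 m/s.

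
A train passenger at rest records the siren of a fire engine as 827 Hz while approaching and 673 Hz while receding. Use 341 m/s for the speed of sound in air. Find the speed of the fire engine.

f₁/f₂ = (v + v_s)/(v − v_s), so v_s = v · (f₁ − f₂)/(f₁ + f₂).
v_s = 341 × (827 − 673)/(827 + 673) = 341 × 154/1500 ≈ 35 m/s.

35 m/s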